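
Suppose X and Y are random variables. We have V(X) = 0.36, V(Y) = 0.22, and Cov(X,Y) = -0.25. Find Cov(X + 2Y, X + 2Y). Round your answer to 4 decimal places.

Cov(X + 2Y, X + 2Y) = (1)(1)V(X) + (2)(2)V(Y) + [(1)(2) + (2)(1)]Cov(X,Y)
= 1·0.36 + 4·0.22 + 4·-0.25 = 0.24

0.2400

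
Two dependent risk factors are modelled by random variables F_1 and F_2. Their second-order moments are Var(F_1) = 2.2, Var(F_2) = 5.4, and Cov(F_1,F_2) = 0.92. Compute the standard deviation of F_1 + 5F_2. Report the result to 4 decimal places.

12.0996

Var(F_1 + 5F_2) = (1)²·Var(F_1) + (5)²·Var(F_2) + 2·(1)·(5)·Cov(F_1,F_2)
= 1·2.2 + 25·5.4 + 10·0.92 = 146.4
SD(F_1 + 5F_2) = √146.4 ≈ 12.0996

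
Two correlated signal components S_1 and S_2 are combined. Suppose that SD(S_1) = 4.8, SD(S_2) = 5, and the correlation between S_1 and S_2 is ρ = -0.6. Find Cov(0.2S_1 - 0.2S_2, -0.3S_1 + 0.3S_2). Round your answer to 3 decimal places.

-4.610

V(S_1) = (4.8)² = 23.04;  V(S_2) = (5)² = 25
Cov(S_1,S_2) = ρ·SD(S_1)·SD(S_2) = -0.6·4.8·5 = -14.4
Cov(0.2S_1 - 0.2S_2, -0.3S_1 + 0.3S_2) = (0.2)(-0.3)V(S_1) + (-0.2)(0.3)V(S_2) + [(0.2)(0.3) + (-0.2)(-0.3)]Cov(S_1,S_2)
= -0.06·23.04 + -0.06·25 + 0.12·-14.4 = -4.6104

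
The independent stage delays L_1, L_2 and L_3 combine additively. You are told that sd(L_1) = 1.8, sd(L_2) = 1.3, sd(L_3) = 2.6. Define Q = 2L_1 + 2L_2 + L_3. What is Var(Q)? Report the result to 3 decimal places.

26.480

Var(L_1) = 3.24, Var(L_2) = 1.69, Var(L_3) = 6.76
By independence, Var(Q) = (2)²Var(L_1) + (2)²Var(L_2) + (1)²Var(L_3)
= (2)²·3.24 + (2)²·1.69 + (1)²·6.76 = 26.48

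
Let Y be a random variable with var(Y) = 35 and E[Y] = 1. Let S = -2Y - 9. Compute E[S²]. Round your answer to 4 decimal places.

E[-2Y - 9] = -2·1 − 9 = -11
var(-2Y - 9) = (-2)²·35 = 140
E[S²] = var(S) + (E[S])² = 140 + (-11)² = 261

261.0000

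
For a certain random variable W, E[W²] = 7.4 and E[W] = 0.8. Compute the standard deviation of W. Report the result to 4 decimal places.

2.6000

Var(W) = 7.4 − (0.8)² = 6.76
SD(W) = √6.76 ≈ 2.6000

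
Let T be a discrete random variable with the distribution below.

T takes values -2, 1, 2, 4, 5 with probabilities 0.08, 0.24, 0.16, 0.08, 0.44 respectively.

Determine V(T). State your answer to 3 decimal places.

E[T] = (-2)(0.08) + (1)(0.24) + (2)(0.16) + (4)(0.08) + (5)(0.44) = 2.92
E[T²] = (-2)²(0.08) + (1)²(0.24) + (2)²(0.16) + (4)²(0.08) + (5)²(0.44) = 13.48
V(T) = E[T²] − (E[T])² = 13.48 − (2.92)² = 4.9536

4.954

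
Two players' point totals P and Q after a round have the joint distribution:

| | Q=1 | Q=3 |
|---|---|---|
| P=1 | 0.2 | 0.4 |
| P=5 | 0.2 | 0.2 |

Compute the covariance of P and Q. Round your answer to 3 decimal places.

E[P] = 2.6,  E[Q] = 2.2
E[PQ] = 5.4
Cov(P,Q) = E[PQ] − E[P]E[Q] = 5.4 − (2.6)(2.2) = -0.32

-0.320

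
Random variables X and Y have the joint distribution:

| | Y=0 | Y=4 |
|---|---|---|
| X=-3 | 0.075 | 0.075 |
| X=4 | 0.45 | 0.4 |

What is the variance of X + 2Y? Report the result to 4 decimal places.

E[X] = 2.95,  E[Y] = 1.9,  E[XY] = 5.5
var(X) = 14.95 − (2.95)² = 6.2475;  var(Y) = 7.6 − (1.9)² = 3.99
Cov(X,Y) = 5.5 − (2.95)(1.9) = -0.105
var(X + 2Y) = (1)²·6.2475 + (2)²·3.99 + 2·(1)·(2)·-0.105 = 21.7875

21.7875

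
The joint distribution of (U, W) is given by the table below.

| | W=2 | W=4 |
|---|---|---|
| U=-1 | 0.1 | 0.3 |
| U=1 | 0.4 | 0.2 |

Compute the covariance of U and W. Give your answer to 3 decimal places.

E[U] = 0.2,  E[W] = 3
E[UW] = 0.2
Cov(U,W) = E[UW] − E[U]E[W] = 0.2 − (0.2)(3) = -0.4

-0.400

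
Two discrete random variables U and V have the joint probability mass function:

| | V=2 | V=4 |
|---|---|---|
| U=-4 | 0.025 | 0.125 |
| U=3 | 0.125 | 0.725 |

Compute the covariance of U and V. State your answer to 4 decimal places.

0.0350

E[U] = 1.95,  E[V] = 3.7
E[UV] = 7.25
cov(U,V) = E[UV] − E[U]E[V] = 7.25 − (1.95)(3.7) = 0.035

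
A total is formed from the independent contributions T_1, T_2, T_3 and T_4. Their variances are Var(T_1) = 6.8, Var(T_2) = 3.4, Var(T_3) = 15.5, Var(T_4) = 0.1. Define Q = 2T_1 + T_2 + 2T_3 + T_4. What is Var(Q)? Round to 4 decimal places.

By independence, Var(Q) = (2)²Var(T_1) + (1)²Var(T_2) + (2)²Var(T_3) + (1)²Var(T_4)
= (2)²·6.8 + (1)²·3.4 + (2)²·15.5 + (1)²·0.1 = 92.7

92.7000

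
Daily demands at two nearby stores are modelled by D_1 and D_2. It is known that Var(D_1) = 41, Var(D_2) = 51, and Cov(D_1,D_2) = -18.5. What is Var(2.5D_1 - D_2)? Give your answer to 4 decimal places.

399.7500

Var(2.5D_1 - D_2) = (2.5)²·Var(D_1) + (-1)²·Var(D_2) + 2·(2.5)·(-1)·Cov(D_1,D_2)
= 6.25·41 + 1·51 + -5·-18.5 = 399.75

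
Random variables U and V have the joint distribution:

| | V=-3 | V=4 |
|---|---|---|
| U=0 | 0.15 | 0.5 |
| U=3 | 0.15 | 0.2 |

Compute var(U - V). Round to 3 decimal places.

14.228

E[U] = 1.05,  E[V] = 1.9,  E[UV] = 1.05
var(U) = 3.15 − (1.05)² = 2.0475;  var(V) = 13.9 − (1.9)² = 10.29
Cov(U,V) = 1.05 − (1.05)(1.9) = -0.945
var(U - V) = (1)²·2.0475 + (-1)²·10.29 + 2·(1)·(-1)·-0.945 = 14.2275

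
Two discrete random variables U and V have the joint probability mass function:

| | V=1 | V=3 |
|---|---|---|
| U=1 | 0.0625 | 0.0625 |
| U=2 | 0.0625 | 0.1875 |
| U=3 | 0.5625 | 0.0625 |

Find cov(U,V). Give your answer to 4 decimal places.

-0.3125

E[U] = 2.5,  E[V] = 1.625
E[UV] = 3.75
cov(U,V) = E[UV] − E[U]E[V] = 3.75 − (2.5)(1.625) = -0.3125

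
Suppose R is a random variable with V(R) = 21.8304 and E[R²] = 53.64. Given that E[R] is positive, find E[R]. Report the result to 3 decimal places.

(E[R])² = E[R²] − V(R) = 53.64 − 21.8304 = 31.8096
E[R] = √31.8096 = 5.64

5.640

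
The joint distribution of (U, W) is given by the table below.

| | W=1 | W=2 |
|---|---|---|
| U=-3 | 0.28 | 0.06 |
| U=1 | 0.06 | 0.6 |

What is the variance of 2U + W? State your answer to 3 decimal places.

E[U] = -0.36,  E[W] = 1.66,  E[UW] = 0.06
var(U) = 3.72 − (-0.36)² = 3.5904;  var(W) = 2.98 − (1.66)² = 0.2244
Cov(U,W) = 0.06 − (-0.36)(1.66) = 0.6576
var(2U + W) = (2)²·3.5904 + (1)²·0.2244 + 2·(2)·(1)·0.6576 = 17.2164

17.216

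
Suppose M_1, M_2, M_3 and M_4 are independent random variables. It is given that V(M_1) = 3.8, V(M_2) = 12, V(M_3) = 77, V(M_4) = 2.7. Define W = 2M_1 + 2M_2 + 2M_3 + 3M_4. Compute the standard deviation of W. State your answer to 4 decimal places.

By independence, V(W) = (2)²V(M_1) + (2)²V(M_2) + (2)²V(M_3) + (3)²V(M_4)
= (2)²·3.8 + (2)²·12 + (2)²·77 + (3)²·2.7 = 395.5
SD(W) = √395.5 ≈ 19.8872

19.8872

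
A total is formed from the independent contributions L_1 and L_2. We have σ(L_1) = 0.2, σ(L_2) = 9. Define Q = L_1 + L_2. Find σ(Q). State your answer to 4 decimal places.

9.0022

Var(L_1) = 0.04, Var(L_2) = 81
By independence, Var(Q) = (1)²Var(L_1) + (1)²Var(L_2)
= (1)²·0.04 + (1)²·81 = 81.04
σ(Q) = √81.04 ≈ 9.0022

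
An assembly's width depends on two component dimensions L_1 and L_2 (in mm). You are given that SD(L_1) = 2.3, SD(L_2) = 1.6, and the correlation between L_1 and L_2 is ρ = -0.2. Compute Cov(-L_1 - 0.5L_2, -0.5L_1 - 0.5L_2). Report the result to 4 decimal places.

V(L_1) = (2.3)² = 5.29;  V(L_2) = (1.6)² = 2.56
Cov(L_1,L_2) = ρ·SD(L_1)·SD(L_2) = -0.2·2.3·1.6 = -0.736
Cov(-L_1 - 0.5L_2, -0.5L_1 - 0.5L_2) = (-1)(-0.5)V(L_1) + (-0.5)(-0.5)V(L_2) + [(-1)(-0.5) + (-0.5)(-0.5)]Cov(L_1,L_2)
= 0.5·5.29 + 0.25·2.56 + 0.75·-0.736 = 2.733

2.7330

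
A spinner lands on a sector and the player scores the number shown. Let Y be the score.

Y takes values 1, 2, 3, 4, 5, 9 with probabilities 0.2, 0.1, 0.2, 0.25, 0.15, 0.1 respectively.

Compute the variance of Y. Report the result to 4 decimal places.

E[Y] = (1)(0.2) + (2)(0.1) + (3)(0.2) + (4)(0.25) + (5)(0.15) + (9)(0.1) = 3.65
E[Y²] = (1)²(0.2) + (2)²(0.1) + (3)²(0.2) + (4)²(0.25) + (5)²(0.15) + (9)²(0.1) = 18.25
V(Y) = E[Y²] − (E[Y])² = 18.25 − (3.65)² = 4.9275

4.9275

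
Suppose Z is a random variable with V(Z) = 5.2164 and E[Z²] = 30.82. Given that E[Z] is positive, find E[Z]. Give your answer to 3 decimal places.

(E[Z])² = E[Z²] − V(Z) = 30.82 − 5.2164 = 25.6036
E[Z] = √25.6036 = 5.06

5.060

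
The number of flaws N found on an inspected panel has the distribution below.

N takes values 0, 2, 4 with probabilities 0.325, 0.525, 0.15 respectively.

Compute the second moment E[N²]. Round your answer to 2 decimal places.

4.50

E[N²] = (0)²(0.325) + (2)²(0.525) + (4)²(0.15) = 4.5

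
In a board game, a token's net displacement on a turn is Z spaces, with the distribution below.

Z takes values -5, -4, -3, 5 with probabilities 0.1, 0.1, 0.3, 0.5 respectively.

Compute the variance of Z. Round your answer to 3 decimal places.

18.810

E[Z] = (-5)(0.1) + (-4)(0.1) + (-3)(0.3) + (5)(0.5) = 0.7
E[Z²] = (-5)²(0.1) + (-4)²(0.1) + (-3)²(0.3) + (5)²(0.5) = 19.3
var(Z) = E[Z²] − (E[Z])² = 19.3 − (0.7)² = 18.81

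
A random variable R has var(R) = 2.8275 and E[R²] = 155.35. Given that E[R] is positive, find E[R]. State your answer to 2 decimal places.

12.35

(E[R])² = E[R²] − var(R) = 155.35 − 2.8275 = 152.5225
E[R] = √152.5225 = 12.35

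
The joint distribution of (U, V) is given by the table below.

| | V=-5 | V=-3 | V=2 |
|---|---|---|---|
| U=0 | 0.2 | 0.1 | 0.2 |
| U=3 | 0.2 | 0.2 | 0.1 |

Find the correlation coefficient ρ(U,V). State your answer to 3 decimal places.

-0.170

E[U] = 1.5,  E[V] = -2.3
E[UV] = -4.2
Cov(U,V) = E[UV] − E[U]E[V] = -4.2 − (1.5)(-2.3) = -0.75
Var(U) = 2.25,  Var(V) = 8.61
ρ = -0.75 / √(2.25·8.61) ≈ -0.170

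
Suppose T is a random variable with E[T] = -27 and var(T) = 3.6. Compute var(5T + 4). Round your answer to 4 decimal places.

90.0000

var(5T + 4) = (5)²·var(T) = 25·3.6 = 90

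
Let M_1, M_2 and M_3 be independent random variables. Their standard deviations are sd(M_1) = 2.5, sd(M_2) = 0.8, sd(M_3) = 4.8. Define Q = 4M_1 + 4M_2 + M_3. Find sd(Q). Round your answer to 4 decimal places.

11.5447

V(M_1) = 6.25, V(M_2) = 0.64, V(M_3) = 23.04
By independence, V(Q) = (4)²V(M_1) + (4)²V(M_2) + (1)²V(M_3)
= (4)²·6.25 + (4)²·0.64 + (1)²·23.04 = 133.28
sd(Q) = √133.28 ≈ 11.5447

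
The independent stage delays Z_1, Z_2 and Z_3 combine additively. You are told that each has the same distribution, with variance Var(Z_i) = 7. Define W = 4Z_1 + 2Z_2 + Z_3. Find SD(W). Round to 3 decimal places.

By independence, Var(W) = (4)²Var(Z_1) + (2)²Var(Z_2) + (1)²Var(Z_3)
= (4)²·7 + (2)²·7 + (1)²·7 = 147
SD(W) = √147 ≈ 12.124

12.124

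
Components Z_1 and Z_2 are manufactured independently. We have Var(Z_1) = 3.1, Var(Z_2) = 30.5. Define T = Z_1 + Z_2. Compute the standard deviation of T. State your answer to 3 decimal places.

5.797

By independence, Var(T) = (1)²Var(Z_1) + (1)²Var(Z_2)
= (1)²·3.1 + (1)²·30.5 = 33.6
sd(T) = √33.6 ≈ 5.797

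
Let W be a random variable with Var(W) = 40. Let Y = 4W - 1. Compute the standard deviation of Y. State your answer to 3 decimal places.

25.298

Var(4W - 1) = (4)²·40 = 640
sd(Y) = √640 ≈ 25.298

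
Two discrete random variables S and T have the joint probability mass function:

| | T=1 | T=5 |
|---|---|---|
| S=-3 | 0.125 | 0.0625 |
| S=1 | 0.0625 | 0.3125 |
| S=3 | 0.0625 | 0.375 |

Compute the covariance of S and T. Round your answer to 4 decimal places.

1.6250

E[S] = 1.125,  E[T] = 4
E[ST] = 6.125
Cov(S,T) = E[ST] − E[S]E[T] = 6.125 − (1.125)(4) = 1.625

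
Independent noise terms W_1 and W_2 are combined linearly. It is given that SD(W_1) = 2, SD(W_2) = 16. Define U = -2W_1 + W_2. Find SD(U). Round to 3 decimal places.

16.492

var(W_1) = 4, var(W_2) = 256
By independence, var(U) = (-2)²var(W_1) + (1)²var(W_2)
= (-2)²·4 + (1)²·256 = 272
SD(U) = √272 ≈ 16.492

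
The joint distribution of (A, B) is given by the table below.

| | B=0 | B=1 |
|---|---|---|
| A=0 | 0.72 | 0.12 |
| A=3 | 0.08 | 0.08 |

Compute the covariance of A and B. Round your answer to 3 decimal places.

E[A] = 0.48,  E[B] = 0.2
E[AB] = 0.24
cov(A,B) = E[AB] − E[A]E[B] = 0.24 − (0.48)(0.2) = 0.144

0.144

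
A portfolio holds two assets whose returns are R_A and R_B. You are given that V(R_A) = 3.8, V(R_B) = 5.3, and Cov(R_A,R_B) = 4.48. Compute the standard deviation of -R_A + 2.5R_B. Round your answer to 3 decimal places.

3.811

V(-R_A + 2.5R_B) = (-1)²·V(R_A) + (2.5)²·V(R_B) + 2·(-1)·(2.5)·Cov(R_A,R_B)
= 1·3.8 + 6.25·5.3 + -5·4.48 = 14.525
SD(-R_A + 2.5R_B) = √14.525 ≈ 3.811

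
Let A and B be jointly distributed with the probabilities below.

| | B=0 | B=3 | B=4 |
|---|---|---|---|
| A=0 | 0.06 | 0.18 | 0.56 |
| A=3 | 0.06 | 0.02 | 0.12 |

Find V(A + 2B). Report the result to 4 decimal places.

E[A] = 0.6,  E[B] = 3.32,  E[AB] = 1.62
V(A) = 1.8 − (0.6)² = 1.44;  V(B) = 12.68 − (3.32)² = 1.6576
Cov(A,B) = 1.62 − (0.6)(3.32) = -0.372
V(A + 2B) = (1)²·1.44 + (2)²·1.6576 + 2·(1)·(2)·-0.372 = 6.5824

6.5824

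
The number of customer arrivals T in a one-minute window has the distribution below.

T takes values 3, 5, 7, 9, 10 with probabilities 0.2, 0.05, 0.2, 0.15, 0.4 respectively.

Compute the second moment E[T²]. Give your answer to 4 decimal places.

65.0000

E[T²] = (3)²(0.2) + (5)²(0.05) + (7)²(0.2) + (9)²(0.15) + (10)²(0.4) = 65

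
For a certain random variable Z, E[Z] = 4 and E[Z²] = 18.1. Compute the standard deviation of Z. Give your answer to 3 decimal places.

1.449

V(Z) = 18.1 − (4)² = 2.1
sd(Z) = √2.1 ≈ 1.449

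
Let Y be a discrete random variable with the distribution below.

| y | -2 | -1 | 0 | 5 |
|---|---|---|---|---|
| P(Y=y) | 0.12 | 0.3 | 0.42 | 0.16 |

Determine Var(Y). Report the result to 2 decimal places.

E[Y] = (-2)(0.12) + (-1)(0.3) + (0)(0.42) + (5)(0.16) = 0.26
E[Y²] = (-2)²(0.12) + (-1)²(0.3) + (0)²(0.42) + (5)²(0.16) = 4.78
Var(Y) = E[Y²] − (E[Y])² = 4.78 − (0.26)² = 4.7124

4.71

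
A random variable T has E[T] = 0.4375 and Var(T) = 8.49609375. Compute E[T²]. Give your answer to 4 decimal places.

8.6875

E[T²] = Var(T) + (E[T])² = 8.49609375 + (0.4375)² = 8.6875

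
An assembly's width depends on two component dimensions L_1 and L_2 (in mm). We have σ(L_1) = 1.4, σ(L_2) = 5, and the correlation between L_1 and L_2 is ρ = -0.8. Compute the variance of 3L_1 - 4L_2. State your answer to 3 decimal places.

552.040

var(L_1) = (1.4)² = 1.96;  var(L_2) = (5)² = 25
Cov(L_1,L_2) = ρ·σ(L_1)·σ(L_2) = -0.8·1.4·5 = -5.6
var(3L_1 - 4L_2) = (3)²·var(L_1) + (-4)²·var(L_2) + 2·(3)·(-4)·Cov(L_1,L_2)
= 9·1.96 + 16·25 + -24·-5.6 = 552.04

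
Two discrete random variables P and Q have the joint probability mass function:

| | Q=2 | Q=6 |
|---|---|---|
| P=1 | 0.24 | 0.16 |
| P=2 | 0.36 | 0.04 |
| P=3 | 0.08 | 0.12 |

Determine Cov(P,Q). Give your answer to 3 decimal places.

E[P] = 1.8,  E[Q] = 3.28
E[PQ] = 6
Cov(P,Q) = E[PQ] − E[P]E[Q] = 6 − (1.8)(3.28) = 0.096

0.096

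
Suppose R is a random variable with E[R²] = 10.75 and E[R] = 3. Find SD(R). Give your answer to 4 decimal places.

var(R) = 10.75 − (3)² = 1.75
SD(R) = √1.75 ≈ 1.3229

1.3229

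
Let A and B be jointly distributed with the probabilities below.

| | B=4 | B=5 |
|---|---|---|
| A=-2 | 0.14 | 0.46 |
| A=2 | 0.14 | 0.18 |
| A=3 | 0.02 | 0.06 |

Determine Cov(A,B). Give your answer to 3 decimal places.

-0.156

E[A] = -0.32,  E[B] = 4.7
E[AB] = -1.66
Cov(A,B) = E[AB] − E[A]E[B] = -1.66 − (-0.32)(4.7) = -0.156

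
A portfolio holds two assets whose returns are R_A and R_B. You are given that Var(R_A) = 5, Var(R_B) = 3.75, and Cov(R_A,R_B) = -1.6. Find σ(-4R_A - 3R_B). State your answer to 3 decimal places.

8.680

Var(-4R_A - 3R_B) = (-4)²·Var(R_A) + (-3)²·Var(R_B) + 2·(-4)·(-3)·Cov(R_A,R_B)
= 16·5 + 9·3.75 + 24·-1.6 = 75.35
σ(-4R_A - 3R_B) = √75.35 ≈ 8.680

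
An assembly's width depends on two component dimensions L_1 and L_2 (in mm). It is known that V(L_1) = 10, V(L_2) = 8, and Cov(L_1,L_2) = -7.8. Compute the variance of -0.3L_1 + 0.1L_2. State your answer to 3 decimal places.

1.448

V(-0.3L_1 + 0.1L_2) = (-0.3)²·V(L_1) + (0.1)²·V(L_2) + 2·(-0.3)·(0.1)·Cov(L_1,L_2)
= 0.09·10 + 0.01·8 + -0.06·-7.8 = 1.448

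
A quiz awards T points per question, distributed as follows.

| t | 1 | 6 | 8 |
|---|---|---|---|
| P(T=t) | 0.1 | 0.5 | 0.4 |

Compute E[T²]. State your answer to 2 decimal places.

43.70

E[T²] = (1)²(0.1) + (6)²(0.5) + (8)²(0.4) = 43.7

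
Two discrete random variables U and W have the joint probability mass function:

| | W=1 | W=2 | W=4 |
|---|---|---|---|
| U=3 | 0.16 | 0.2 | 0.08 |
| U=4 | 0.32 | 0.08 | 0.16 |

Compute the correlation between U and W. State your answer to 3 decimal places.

0.000

E[U] = 3.56,  E[W] = 2
E[UW] = 7.12
Cov(U,W) = E[UW] − E[U]E[W] = 7.12 − (3.56)(2) = 0
Var(U) = 0.2464,  Var(W) = 1.44
ρ = 0 / √(0.2464·1.44) ≈ 0.000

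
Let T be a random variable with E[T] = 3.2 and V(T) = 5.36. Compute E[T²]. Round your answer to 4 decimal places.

E[T²] = V(T) + (E[T])² = 5.36 + (3.2)² = 15.6

15.6000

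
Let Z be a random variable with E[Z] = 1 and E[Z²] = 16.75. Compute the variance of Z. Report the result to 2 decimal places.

Var(Z) = 16.75 − (1)² = 15.75

15.75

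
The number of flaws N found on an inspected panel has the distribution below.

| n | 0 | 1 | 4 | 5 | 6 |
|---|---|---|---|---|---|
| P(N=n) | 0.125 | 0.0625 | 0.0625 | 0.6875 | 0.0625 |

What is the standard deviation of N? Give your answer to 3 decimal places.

E[N] = (0)(0.125) + (1)(0.0625) + (4)(0.0625) + (5)(0.6875) + (6)(0.0625) = 4.125
E[N²] = (0)²(0.125) + (1)²(0.0625) + (4)²(0.0625) + (5)²(0.6875) + (6)²(0.0625) = 20.5
V(N) = E[N²] − (E[N])² = 20.5 − (4.125)² = 3.484375
SD(N) = √3.484375 ≈ 1.867

1.867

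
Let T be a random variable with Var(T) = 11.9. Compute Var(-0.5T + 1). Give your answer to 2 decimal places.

Var(-0.5T + 1) = (-0.5)²·Var(T) = 0.25·11.9 = 2.975

2.98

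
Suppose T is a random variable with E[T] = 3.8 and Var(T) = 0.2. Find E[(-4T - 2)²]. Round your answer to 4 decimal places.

299.0400

E[-4T - 2] = -4·3.8 − 2 = -17.2
Var(-4T - 2) = (-4)²·0.2 = 3.2
E[(-4T - 2)²] = Var((-4T - 2)) + (E[(-4T - 2)])² = 3.2 + (-17.2)² = 299.04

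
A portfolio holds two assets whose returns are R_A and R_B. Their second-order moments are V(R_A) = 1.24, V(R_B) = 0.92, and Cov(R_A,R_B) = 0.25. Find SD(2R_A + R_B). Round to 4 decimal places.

2.6230

V(2R_A + R_B) = (2)²·V(R_A) + (1)²·V(R_B) + 2·(2)·(1)·Cov(R_A,R_B)
= 4·1.24 + 1·0.92 + 4·0.25 = 6.88
SD(2R_A + R_B) = √6.88 ≈ 2.6230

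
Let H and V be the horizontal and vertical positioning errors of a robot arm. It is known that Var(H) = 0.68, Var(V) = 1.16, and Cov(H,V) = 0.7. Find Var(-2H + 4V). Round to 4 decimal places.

10.0800

Var(-2H + 4V) = (-2)²·Var(H) + (4)²·Var(V) + 2·(-2)·(4)·Cov(H,V)
= 4·0.68 + 16·1.16 + -16·0.7 = 10.08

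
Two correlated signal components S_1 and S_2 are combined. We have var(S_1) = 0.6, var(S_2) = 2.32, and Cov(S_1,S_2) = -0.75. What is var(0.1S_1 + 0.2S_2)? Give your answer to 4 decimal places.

var(0.1S_1 + 0.2S_2) = (0.1)²·var(S_1) + (0.2)²·var(S_2) + 2·(0.1)·(0.2)·Cov(S_1,S_2)
= 0.01·0.6 + 0.04·2.32 + 0.04·-0.75 = 0.0688

0.0688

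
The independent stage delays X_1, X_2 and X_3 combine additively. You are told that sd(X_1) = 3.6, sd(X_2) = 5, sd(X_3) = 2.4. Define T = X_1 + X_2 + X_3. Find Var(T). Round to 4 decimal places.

43.7200

Var(X_1) = 12.96, Var(X_2) = 25, Var(X_3) = 5.76
By independence, Var(T) = (1)²Var(X_1) + (1)²Var(X_2) + (1)²Var(X_3)
= (1)²·12.96 + (1)²·25 + (1)²·5.76 = 43.72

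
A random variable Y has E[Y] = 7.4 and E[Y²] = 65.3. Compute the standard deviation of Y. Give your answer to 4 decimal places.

Var(Y) = 65.3 − (7.4)² = 10.54
SD(Y) = √10.54 ≈ 3.2465

3.2465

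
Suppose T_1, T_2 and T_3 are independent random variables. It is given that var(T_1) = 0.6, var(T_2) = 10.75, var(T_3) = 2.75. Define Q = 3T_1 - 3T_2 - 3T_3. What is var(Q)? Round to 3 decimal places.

By independence, var(Q) = (3)²var(T_1) + (-3)²var(T_2) + (-3)²var(T_3)
= (3)²·0.6 + (-3)²·10.75 + (-3)²·2.75 = 126.9

126.900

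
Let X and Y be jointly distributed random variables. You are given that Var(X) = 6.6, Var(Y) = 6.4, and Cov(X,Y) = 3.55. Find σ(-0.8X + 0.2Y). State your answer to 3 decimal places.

1.829

Var(-0.8X + 0.2Y) = (-0.8)²·Var(X) + (0.2)²·Var(Y) + 2·(-0.8)·(0.2)·Cov(X,Y)
= 0.64·6.6 + 0.04·6.4 + -0.32·3.55 = 3.344
σ(-0.8X + 0.2Y) = √3.344 ≈ 1.829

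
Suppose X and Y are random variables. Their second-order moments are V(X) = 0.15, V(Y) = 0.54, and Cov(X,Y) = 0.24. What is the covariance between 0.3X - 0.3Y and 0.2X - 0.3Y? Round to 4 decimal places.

Cov(0.3X - 0.3Y, 0.2X - 0.3Y) = (0.3)(0.2)V(X) + (-0.3)(-0.3)V(Y) + [(0.3)(-0.3) + (-0.3)(0.2)]Cov(X,Y)
= 0.06·0.15 + 0.09·0.54 + -0.15·0.24 = 0.0216

0.0216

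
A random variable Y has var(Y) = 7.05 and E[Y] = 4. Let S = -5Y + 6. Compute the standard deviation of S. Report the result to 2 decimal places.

var(-5Y + 6) = (-5)²·7.05 = 176.25
σ(S) = √176.25 ≈ 13.28

13.28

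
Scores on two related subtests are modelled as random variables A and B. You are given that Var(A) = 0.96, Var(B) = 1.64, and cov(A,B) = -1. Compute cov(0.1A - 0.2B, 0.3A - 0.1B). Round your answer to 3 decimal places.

0.132

cov(0.1A - 0.2B, 0.3A - 0.1B) = (0.1)(0.3)Var(A) + (-0.2)(-0.1)Var(B) + [(0.1)(-0.1) + (-0.2)(0.3)]cov(A,B)
= 0.03·0.96 + 0.02·1.64 + -0.07·-1 = 0.1316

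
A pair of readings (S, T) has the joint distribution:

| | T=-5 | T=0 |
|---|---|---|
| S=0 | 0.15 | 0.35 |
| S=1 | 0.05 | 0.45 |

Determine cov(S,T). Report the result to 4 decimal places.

0.2500

E[S] = 0.5,  E[T] = -1
E[ST] = -0.25
cov(S,T) = E[ST] − E[S]E[T] = -0.25 − (0.5)(-1) = 0.25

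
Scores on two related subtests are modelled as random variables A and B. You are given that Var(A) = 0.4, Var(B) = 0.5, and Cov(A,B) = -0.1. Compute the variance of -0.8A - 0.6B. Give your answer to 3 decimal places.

Var(-0.8A - 0.6B) = (-0.8)²·Var(A) + (-0.6)²·Var(B) + 2·(-0.8)·(-0.6)·Cov(A,B)
= 0.64·0.4 + 0.36·0.5 + 0.96·-0.1 = 0.34

0.340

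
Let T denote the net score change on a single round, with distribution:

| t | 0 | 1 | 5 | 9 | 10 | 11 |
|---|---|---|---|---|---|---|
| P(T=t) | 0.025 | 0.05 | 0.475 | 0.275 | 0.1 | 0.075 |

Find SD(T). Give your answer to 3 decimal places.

E[T] = (0)(0.025) + (1)(0.05) + (5)(0.475) + (9)(0.275) + (10)(0.1) + (11)(0.075) = 6.725
E[T²] = (0)²(0.025) + (1)²(0.05) + (5)²(0.475) + (9)²(0.275) + (10)²(0.1) + (11)²(0.075) = 53.275
Var(T) = E[T²] − (E[T])² = 53.275 − (6.725)² = 8.049375
SD(T) = √8.049375 ≈ 2.837

2.837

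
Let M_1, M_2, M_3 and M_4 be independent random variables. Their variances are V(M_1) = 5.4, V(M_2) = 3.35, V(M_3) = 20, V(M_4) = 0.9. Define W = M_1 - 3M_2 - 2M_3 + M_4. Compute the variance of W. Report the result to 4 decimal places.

116.4500

By independence, V(W) = (1)²V(M_1) + (-3)²V(M_2) + (-2)²V(M_3) + (1)²V(M_4)
= (1)²·5.4 + (-3)²·3.35 + (-2)²·20 + (1)²·0.9 = 116.45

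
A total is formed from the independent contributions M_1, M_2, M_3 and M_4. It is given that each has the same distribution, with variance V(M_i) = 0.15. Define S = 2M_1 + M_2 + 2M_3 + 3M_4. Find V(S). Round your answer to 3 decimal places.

By independence, V(S) = (2)²V(M_1) + (1)²V(M_2) + (2)²V(M_3) + (3)²V(M_4)
= (2)²·0.15 + (1)²·0.15 + (2)²·0.15 + (3)²·0.15 = 2.7

2.700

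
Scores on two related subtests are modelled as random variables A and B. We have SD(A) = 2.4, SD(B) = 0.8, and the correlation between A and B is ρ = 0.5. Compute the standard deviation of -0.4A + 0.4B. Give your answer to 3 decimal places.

0.847

Var(A) = (2.4)² = 5.76;  Var(B) = (0.8)² = 0.64
Cov(A,B) = ρ·SD(A)·SD(B) = 0.5·2.4·0.8 = 0.96
Var(-0.4A + 0.4B) = (-0.4)²·Var(A) + (0.4)²·Var(B) + 2·(-0.4)·(0.4)·Cov(A,B)
= 0.16·5.76 + 0.16·0.64 + -0.32·0.96 = 0.7168
SD(-0.4A + 0.4B) = √0.7168 ≈ 0.847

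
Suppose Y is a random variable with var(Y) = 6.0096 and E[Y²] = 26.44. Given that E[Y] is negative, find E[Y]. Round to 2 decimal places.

-4.52

(E[Y])² = E[Y²] − var(Y) = 26.44 − 6.0096 = 20.4304
E[Y] = −√20.4304 = -4.52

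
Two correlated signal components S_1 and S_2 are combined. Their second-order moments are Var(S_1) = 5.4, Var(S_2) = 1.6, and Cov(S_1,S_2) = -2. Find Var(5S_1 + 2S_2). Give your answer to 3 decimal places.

Var(5S_1 + 2S_2) = (5)²·Var(S_1) + (2)²·Var(S_2) + 2·(5)·(2)·Cov(S_1,S_2)
= 25·5.4 + 4·1.6 + 20·-2 = 101.4

101.400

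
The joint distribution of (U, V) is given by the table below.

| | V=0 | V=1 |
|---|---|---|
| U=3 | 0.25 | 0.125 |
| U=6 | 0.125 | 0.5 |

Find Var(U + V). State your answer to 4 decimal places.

E[U] = 4.875,  E[V] = 0.625,  E[UV] = 3.375
Var(U) = 25.875 − (4.875)² = 2.109375;  Var(V) = 0.625 − (0.625)² = 0.234375
cov(U,V) = 3.375 − (4.875)(0.625) = 0.328125
Var(U + V) = (1)²·2.109375 + (1)²·0.234375 + 2·(1)·(1)·0.328125 = 3

3.0000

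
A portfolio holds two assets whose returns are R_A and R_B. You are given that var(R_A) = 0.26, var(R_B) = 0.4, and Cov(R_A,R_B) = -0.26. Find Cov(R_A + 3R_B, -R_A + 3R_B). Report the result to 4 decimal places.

Cov(R_A + 3R_B, -R_A + 3R_B) = (1)(-1)var(R_A) + (3)(3)var(R_B) + [(1)(3) + (3)(-1)]Cov(R_A,R_B)
= -1·0.26 + 9·0.4 + 0·-0.26 = 3.34

3.3400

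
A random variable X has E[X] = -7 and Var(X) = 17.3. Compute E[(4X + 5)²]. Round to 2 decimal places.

805.80

E[4X + 5] = 4·-7 + 5 = -23
Var(4X + 5) = (4)²·17.3 = 276.8
E[(4X + 5)²] = Var((4X + 5)) + (E[(4X + 5)])² = 276.8 + (-23)² = 805.8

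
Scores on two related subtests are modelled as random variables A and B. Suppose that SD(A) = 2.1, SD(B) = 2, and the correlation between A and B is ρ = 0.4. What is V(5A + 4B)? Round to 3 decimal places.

241.450

V(A) = (2.1)² = 4.41;  V(B) = (2)² = 4
Cov(A,B) = ρ·SD(A)·SD(B) = 0.4·2.1·2 = 1.68
V(5A + 4B) = (5)²·V(A) + (4)²·V(B) + 2·(5)·(4)·Cov(A,B)
= 25·4.41 + 16·4 + 40·1.68 = 241.45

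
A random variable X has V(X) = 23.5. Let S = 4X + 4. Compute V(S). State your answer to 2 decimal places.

376.00

V(4X + 4) = (4)²·V(X) = 16·23.5 = 376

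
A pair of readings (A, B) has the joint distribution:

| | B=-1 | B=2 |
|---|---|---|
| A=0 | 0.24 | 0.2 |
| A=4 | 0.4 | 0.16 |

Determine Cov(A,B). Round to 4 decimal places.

-0.4992

E[A] = 2.24,  E[B] = 0.08
E[AB] = -0.32
Cov(A,B) = E[AB] − E[A]E[B] = -0.32 − (2.24)(0.08) = -0.4992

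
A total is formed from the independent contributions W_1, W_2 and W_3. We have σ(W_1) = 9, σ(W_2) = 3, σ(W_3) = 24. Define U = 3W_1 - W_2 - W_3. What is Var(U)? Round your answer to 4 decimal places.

1314.0000

Var(W_1) = 81, Var(W_2) = 9, Var(W_3) = 576
By independence, Var(U) = (3)²Var(W_1) + (-1)²Var(W_2) + (-1)²Var(W_3)
= (3)²·81 + (-1)²·9 + (-1)²·576 = 1314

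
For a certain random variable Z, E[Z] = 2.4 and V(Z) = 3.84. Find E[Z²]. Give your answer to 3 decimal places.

E[Z²] = V(Z) + (E[Z])² = 3.84 + (2.4)² = 9.6

9.600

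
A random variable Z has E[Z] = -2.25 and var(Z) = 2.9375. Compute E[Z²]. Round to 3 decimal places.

8.000

E[Z²] = var(Z) + (E[Z])² = 2.9375 + (-2.25)² = 8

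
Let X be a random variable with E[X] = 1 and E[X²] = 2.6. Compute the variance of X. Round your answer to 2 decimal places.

1.60

Var(X) = 2.6 − (1)² = 1.6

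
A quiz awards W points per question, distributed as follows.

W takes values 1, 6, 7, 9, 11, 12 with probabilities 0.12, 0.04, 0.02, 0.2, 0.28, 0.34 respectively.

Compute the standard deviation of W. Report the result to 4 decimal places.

E[W] = (1)(0.12) + (6)(0.04) + (7)(0.02) + (9)(0.2) + (11)(0.28) + (12)(0.34) = 9.46
E[W²] = (1)²(0.12) + (6)²(0.04) + (7)²(0.02) + (9)²(0.2) + (11)²(0.28) + (12)²(0.34) = 101.58
V(W) = E[W²] − (E[W])² = 101.58 − (9.46)² = 12.0884
σ(W) = √12.0884 ≈ 3.4768

3.4768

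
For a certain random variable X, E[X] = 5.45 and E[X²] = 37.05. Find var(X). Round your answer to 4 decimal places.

7.3475

var(X) = 37.05 − (5.45)² = 7.3475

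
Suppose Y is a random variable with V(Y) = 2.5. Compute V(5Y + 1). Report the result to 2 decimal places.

62.50

V(5Y + 1) = (5)²·V(Y) = 25·2.5 = 62.5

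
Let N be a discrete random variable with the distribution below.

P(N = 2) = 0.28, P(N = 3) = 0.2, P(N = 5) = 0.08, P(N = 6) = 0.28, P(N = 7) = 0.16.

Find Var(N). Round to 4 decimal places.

3.8304

E[N] = (2)(0.28) + (3)(0.2) + (5)(0.08) + (6)(0.28) + (7)(0.16) = 4.36
E[N²] = (2)²(0.28) + (3)²(0.2) + (5)²(0.08) + (6)²(0.28) + (7)²(0.16) = 22.84
Var(N) = E[N²] − (E[N])² = 22.84 − (4.36)² = 3.8304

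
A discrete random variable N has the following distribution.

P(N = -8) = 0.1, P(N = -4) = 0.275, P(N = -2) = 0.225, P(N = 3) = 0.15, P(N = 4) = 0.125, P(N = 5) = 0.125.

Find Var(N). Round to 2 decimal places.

E[N] = (-8)(0.1) + (-4)(0.275) + (-2)(0.225) + (3)(0.15) + (4)(0.125) + (5)(0.125) = -0.775
E[N²] = (-8)²(0.1) + (-4)²(0.275) + (-2)²(0.225) + (3)²(0.15) + (4)²(0.125) + (5)²(0.125) = 18.175
Var(N) = E[N²] − (E[N])² = 18.175 − (-0.775)² = 17.574375

17.57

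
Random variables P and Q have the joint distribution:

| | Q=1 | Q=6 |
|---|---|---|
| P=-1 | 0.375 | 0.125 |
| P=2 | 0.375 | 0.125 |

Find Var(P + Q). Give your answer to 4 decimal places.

E[P] = 0.5,  E[Q] = 2.25,  E[PQ] = 1.125
Var(P) = 2.5 − (0.5)² = 2.25;  Var(Q) = 9.75 − (2.25)² = 4.6875
Cov(P,Q) = 1.125 − (0.5)(2.25) = 0
Var(P + Q) = (1)²·2.25 + (1)²·4.6875 + 2·(1)·(1)·0 = 6.9375

6.9375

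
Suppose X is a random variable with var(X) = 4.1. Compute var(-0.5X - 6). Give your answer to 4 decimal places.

var(-0.5X - 6) = (-0.5)²·var(X) = 0.25·4.1 = 1.025

1.0250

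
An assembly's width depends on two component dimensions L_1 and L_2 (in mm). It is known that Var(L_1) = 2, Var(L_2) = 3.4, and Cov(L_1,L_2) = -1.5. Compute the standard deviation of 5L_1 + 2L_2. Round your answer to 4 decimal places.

5.7966

Var(5L_1 + 2L_2) = (5)²·Var(L_1) + (2)²·Var(L_2) + 2·(5)·(2)·Cov(L_1,L_2)
= 25·2 + 4·3.4 + 20·-1.5 = 33.6
SD(5L_1 + 2L_2) = √33.6 ≈ 5.7966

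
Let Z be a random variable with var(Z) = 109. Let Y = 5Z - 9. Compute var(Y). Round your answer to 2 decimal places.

2725.00

var(5Z - 9) = (5)²·var(Z) = 25·109 = 2725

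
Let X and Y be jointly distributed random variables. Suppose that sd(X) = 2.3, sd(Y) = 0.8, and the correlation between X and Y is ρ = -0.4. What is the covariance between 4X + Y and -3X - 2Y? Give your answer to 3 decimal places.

-56.664

var(X) = (2.3)² = 5.29;  var(Y) = (0.8)² = 0.64
Cov(X,Y) = ρ·sd(X)·sd(Y) = -0.4·2.3·0.8 = -0.736
Cov(4X + Y, -3X - 2Y) = (4)(-3)var(X) + (1)(-2)var(Y) + [(4)(-2) + (1)(-3)]Cov(X,Y)
= -12·5.29 + -2·0.64 + -11·-0.736 = -56.664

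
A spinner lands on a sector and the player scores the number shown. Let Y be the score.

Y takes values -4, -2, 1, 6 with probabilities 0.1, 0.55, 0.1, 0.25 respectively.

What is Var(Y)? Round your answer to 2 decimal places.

12.89

E[Y] = (-4)(0.1) + (-2)(0.55) + (1)(0.1) + (6)(0.25) = 0.1
E[Y²] = (-4)²(0.1) + (-2)²(0.55) + (1)²(0.1) + (6)²(0.25) = 12.9
Var(Y) = E[Y²] − (E[Y])² = 12.9 − (0.1)² = 12.89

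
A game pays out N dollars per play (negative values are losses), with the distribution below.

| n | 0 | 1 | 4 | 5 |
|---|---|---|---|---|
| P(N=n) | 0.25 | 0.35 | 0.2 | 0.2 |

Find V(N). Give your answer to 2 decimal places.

E[N] = (0)(0.25) + (1)(0.35) + (4)(0.2) + (5)(0.2) = 2.15
E[N²] = (0)²(0.25) + (1)²(0.35) + (4)²(0.2) + (5)²(0.2) = 8.55
V(N) = E[N²] − (E[N])² = 8.55 − (2.15)² = 3.9275

3.93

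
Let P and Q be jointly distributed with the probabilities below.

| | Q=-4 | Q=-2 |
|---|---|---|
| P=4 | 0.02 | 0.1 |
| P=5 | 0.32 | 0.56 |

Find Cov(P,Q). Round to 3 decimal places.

E[P] = 4.88,  E[Q] = -2.68
E[PQ] = -13.12
Cov(P,Q) = E[PQ] − E[P]E[Q] = -13.12 − (4.88)(-2.68) = -0.0416

-0.042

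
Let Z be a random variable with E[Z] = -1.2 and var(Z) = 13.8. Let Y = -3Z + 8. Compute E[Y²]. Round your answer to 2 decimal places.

258.76

E[-3Z + 8] = -3·-1.2 + 8 = 11.6
var(-3Z + 8) = (-3)²·13.8 = 124.2
E[Y²] = var(Y) + (E[Y])² = 124.2 + (11.6)² = 258.76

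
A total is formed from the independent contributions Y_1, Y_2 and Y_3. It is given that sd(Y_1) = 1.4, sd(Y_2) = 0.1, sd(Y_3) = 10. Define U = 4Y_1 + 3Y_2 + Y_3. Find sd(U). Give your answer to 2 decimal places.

11.47

V(Y_1) = 1.96, V(Y_2) = 0.01, V(Y_3) = 100
By independence, V(U) = (4)²V(Y_1) + (3)²V(Y_2) + (1)²V(Y_3)
= (4)²·1.96 + (3)²·0.01 + (1)²·100 = 131.45
sd(U) = √131.45 ≈ 11.47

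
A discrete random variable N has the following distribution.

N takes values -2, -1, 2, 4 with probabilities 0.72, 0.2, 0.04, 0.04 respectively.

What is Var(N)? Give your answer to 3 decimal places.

E[N] = (-2)(0.72) + (-1)(0.2) + (2)(0.04) + (4)(0.04) = -1.4
E[N²] = (-2)²(0.72) + (-1)²(0.2) + (2)²(0.04) + (4)²(0.04) = 3.88
Var(N) = E[N²] − (E[N])² = 3.88 − (-1.4)² = 1.92

1.920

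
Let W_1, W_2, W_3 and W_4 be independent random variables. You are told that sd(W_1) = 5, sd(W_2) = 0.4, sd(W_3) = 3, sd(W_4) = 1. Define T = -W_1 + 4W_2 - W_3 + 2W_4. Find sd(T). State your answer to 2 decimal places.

var(W_1) = 25, var(W_2) = 0.16, var(W_3) = 9, var(W_4) = 1
By independence, var(T) = (-1)²var(W_1) + (4)²var(W_2) + (-1)²var(W_3) + (2)²var(W_4)
= (-1)²·25 + (4)²·0.16 + (-1)²·9 + (2)²·1 = 40.56
sd(T) = √40.56 ≈ 6.37

6.37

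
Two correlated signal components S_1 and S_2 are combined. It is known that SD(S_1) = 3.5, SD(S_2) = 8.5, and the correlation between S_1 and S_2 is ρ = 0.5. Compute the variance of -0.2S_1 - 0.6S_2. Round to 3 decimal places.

var(S_1) = (3.5)² = 12.25;  var(S_2) = (8.5)² = 72.25
Cov(S_1,S_2) = ρ·SD(S_1)·SD(S_2) = 0.5·3.5·8.5 = 14.875
var(-0.2S_1 - 0.6S_2) = (-0.2)²·var(S_1) + (-0.6)²·var(S_2) + 2·(-0.2)·(-0.6)·Cov(S_1,S_2)
= 0.04·12.25 + 0.36·72.25 + 0.24·14.875 = 30.07

30.070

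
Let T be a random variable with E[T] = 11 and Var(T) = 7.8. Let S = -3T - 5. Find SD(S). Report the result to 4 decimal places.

8.3785

Var(-3T - 5) = (-3)²·7.8 = 70.2
SD(S) = √70.2 ≈ 8.3785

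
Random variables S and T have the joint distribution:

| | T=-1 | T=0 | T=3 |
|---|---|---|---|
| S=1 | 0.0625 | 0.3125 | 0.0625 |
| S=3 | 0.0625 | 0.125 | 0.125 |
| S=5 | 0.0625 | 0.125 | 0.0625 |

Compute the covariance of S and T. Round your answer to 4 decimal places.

E[S] = 2.625,  E[T] = 0.5625
E[ST] = 1.6875
Cov(S,T) = E[ST] − E[S]E[T] = 1.6875 − (2.625)(0.5625) = 0.2109375

0.2109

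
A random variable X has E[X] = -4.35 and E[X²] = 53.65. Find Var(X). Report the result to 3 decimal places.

34.728

Var(X) = 53.65 − (-4.35)² = 34.7275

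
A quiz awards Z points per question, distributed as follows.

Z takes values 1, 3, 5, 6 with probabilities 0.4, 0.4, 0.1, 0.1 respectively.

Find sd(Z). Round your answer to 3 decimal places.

1.676

E[Z] = (1)(0.4) + (3)(0.4) + (5)(0.1) + (6)(0.1) = 2.7
E[Z²] = (1)²(0.4) + (3)²(0.4) + (5)²(0.1) + (6)²(0.1) = 10.1
Var(Z) = E[Z²] − (E[Z])² = 10.1 − (2.7)² = 2.81
sd(Z) = √2.81 ≈ 1.676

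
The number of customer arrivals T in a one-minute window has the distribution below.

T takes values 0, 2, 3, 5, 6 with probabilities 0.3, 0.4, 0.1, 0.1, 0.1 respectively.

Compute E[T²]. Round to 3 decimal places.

8.600

E[T²] = (0)²(0.3) + (2)²(0.4) + (3)²(0.1) + (5)²(0.1) + (6)²(0.1) = 8.6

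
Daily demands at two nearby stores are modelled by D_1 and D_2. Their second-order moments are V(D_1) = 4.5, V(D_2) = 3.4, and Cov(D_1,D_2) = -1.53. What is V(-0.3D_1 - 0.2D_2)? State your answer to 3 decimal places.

0.357

V(-0.3D_1 - 0.2D_2) = (-0.3)²·V(D_1) + (-0.2)²·V(D_2) + 2·(-0.3)·(-0.2)·Cov(D_1,D_2)
= 0.09·4.5 + 0.04·3.4 + 0.12·-1.53 = 0.3574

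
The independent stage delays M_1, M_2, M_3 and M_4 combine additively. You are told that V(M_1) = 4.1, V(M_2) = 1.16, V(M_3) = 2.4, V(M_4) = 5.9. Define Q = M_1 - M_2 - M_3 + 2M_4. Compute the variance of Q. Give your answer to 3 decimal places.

31.260

By independence, V(Q) = (1)²V(M_1) + (-1)²V(M_2) + (-1)²V(M_3) + (2)²V(M_4)
= (1)²·4.1 + (-1)²·1.16 + (-1)²·2.4 + (2)²·5.9 = 31.26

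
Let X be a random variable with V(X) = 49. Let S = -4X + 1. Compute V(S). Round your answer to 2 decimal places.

V(-4X + 1) = (-4)²·V(X) = 16·49 = 784

784.00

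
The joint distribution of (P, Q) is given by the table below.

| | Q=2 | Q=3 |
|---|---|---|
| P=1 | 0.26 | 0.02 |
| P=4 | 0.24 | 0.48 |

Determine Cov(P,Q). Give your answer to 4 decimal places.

0.3600

E[P] = 3.16,  E[Q] = 2.5
E[PQ] = 8.26
Cov(P,Q) = E[PQ] − E[P]E[Q] = 8.26 − (3.16)(2.5) = 0.36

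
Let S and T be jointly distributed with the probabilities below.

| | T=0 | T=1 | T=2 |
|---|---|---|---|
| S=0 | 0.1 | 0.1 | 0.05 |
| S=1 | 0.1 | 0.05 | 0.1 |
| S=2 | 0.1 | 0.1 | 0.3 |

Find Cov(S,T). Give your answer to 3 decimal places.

0.213

E[S] = 1.25,  E[T] = 1.15
E[ST] = 1.65
Cov(S,T) = E[ST] − E[S]E[T] = 1.65 − (1.25)(1.15) = 0.2125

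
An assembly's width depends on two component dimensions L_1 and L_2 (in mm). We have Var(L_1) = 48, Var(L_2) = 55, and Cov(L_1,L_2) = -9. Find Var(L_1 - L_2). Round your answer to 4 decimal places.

121.0000

Var(L_1 - L_2) = (1)²·Var(L_1) + (-1)²·Var(L_2) + 2·(1)·(-1)·Cov(L_1,L_2)
= 1·48 + 1·55 + -2·-9 = 121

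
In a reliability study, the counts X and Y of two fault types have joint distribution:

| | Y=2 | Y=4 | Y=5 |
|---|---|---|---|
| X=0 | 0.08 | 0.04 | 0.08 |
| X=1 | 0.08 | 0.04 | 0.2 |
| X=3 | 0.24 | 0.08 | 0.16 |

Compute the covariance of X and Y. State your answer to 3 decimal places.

E[X] = 1.76,  E[Y] = 3.64
E[XY] = 6.12
cov(X,Y) = E[XY] − E[X]E[Y] = 6.12 − (1.76)(3.64) = -0.2864

-0.286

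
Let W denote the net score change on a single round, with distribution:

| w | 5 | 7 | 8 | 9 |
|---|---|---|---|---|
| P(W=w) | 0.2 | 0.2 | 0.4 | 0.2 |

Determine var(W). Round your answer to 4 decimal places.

1.8400

E[W] = (5)(0.2) + (7)(0.2) + (8)(0.4) + (9)(0.2) = 7.4
E[W²] = (5)²(0.2) + (7)²(0.2) + (8)²(0.4) + (9)²(0.2) = 56.6
var(W) = E[W²] − (E[W])² = 56.6 − (7.4)² = 1.84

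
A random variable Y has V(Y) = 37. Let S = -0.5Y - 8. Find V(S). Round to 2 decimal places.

9.25

V(-0.5Y - 8) = (-0.5)²·V(Y) = 0.25·37 = 9.25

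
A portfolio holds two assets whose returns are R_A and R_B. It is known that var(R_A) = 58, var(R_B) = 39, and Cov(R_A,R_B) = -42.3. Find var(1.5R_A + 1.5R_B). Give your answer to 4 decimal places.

var(1.5R_A + 1.5R_B) = (1.5)²·var(R_A) + (1.5)²·var(R_B) + 2·(1.5)·(1.5)·Cov(R_A,R_B)
= 2.25·58 + 2.25·39 + 4.5·-42.3 = 27.9

27.9000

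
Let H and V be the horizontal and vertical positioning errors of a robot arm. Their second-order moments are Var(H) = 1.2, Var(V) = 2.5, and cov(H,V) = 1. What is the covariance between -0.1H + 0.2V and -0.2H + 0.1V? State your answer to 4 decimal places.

0.0240

cov(-0.1H + 0.2V, -0.2H + 0.1V) = (-0.1)(-0.2)Var(H) + (0.2)(0.1)Var(V) + [(-0.1)(0.1) + (0.2)(-0.2)]cov(H,V)
= 0.02·1.2 + 0.02·2.5 + -0.05·1 = 0.024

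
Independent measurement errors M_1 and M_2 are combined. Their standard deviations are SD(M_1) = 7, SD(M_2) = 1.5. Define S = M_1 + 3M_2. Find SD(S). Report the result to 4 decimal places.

Var(M_1) = 49, Var(M_2) = 2.25
By independence, Var(S) = (1)²Var(M_1) + (3)²Var(M_2)
= (1)²·49 + (3)²·2.25 = 69.25
SD(S) = √69.25 ≈ 8.3217

8.3217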